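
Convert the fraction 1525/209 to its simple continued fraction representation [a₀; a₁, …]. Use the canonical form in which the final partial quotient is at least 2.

Apply division with remainder until the remainder is 0:
1525 ÷ 209 → quotient 7, remainder 62
209 ÷ 62 → quotient 3, remainder 23
62 ÷ 23 → quotient 2, remainder 16
23 ÷ 16 → quotient 1, remainder 7
16 ÷ 7 → quotient 2, remainder 2
7 ÷ 2 → quotient 3, remainder 1
2 ÷ 1 → quotient 2, remainder 0

[7; 3, 2, 1, 2, 3, 2]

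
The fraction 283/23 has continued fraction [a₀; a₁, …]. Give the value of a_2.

3

283 = 12·23 + 7, so a_0 = 12
23 = 3·7 + 2, so a_1 = 3
7 = 3·2 + 1, so a_2 = 3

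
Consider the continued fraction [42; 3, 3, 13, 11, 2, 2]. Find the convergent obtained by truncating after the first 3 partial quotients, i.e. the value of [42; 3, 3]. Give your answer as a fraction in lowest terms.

Collapse the nested fraction from the inside out:
Start with 3.
3 + 1/(3/1) = 3 + 1/3 = 10/3
42 + 1/(10/3) = 42 + 3/10 = 423/10

423/10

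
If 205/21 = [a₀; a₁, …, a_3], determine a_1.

205 = 9·21 + 16, so a_0 = 9
21 = 1·16 + 5, so a_1 = 1

1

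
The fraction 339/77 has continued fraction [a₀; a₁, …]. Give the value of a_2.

2

339 = 4·77 + 31, so a_0 = 4
77 = 2·31 + 15, so a_1 = 2
31 = 2·15 + 1, so a_2 = 2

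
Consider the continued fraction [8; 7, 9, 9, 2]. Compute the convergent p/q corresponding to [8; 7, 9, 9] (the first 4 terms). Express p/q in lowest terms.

4746/583

Start with 9.
9 + 1/(9/1) = 9 + 1/9 = 82/9
7 + 1/(82/9) = 7 + 9/82 = 583/82
8 + 1/(583/82) = 8 + 82/583 = 4746/583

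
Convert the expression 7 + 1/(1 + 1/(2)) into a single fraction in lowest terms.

23/3

Start with 2.
1 + 1/(2/1) = 1 + 1/2 = 3/2
7 + 1/(3/2) = 7 + 2/3 = 23/3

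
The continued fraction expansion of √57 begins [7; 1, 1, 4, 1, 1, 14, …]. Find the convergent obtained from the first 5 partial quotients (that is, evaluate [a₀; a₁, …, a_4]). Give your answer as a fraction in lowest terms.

83/11

Start with 1.
4 + 1/(1/1) = 4 + 1/1 = 5/1
1 + 1/(5/1) = 1 + 1/5 = 6/5
1 + 1/(6/5) = 1 + 5/6 = 11/6
7 + 1/(11/6) = 7 + 6/11 = 83/11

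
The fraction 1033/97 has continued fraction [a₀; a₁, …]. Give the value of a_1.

1033 = 10·97 + 63, so a_0 = 10
97 = 1·63 + 34, so a_1 = 1

1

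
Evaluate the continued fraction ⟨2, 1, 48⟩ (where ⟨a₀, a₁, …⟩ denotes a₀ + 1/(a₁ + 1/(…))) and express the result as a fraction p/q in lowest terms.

146/49

Start with 48.
1 + 1/(48/1) = 1 + 1/48 = 49/48
2 + 1/(49/48) = 2 + 48/49 = 146/49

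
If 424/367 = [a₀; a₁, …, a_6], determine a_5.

Apply division with remainder until the remainder is 0:
424 ÷ 367 → quotient 1, remainder 57
367 ÷ 57 → quotient 6, remainder 25
57 ÷ 25 → quotient 2, remainder 7
25 ÷ 7 → quotient 3, remainder 4
7 ÷ 4 → quotient 1, remainder 3
4 ÷ 3 → quotient 1, remainder 1

1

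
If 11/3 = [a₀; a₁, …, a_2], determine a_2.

2

Repeatedly divide and take the remainder:
11 ÷ 3 → quotient 3, remainder 2
3 ÷ 2 → quotient 1, remainder 1
2 ÷ 1 → quotient 2, remainder 0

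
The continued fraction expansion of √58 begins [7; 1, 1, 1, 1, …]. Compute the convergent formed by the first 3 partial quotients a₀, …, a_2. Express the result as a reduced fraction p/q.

a_0 = 7: 7/1
a_1 = 1: 8/1
a_2 = 1: 15/2

15/2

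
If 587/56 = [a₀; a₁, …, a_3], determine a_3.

587 = 10·56 + 27, so a_0 = 10
56 = 2·27 + 2, so a_1 = 2
27 = 13·2 + 1, so a_2 = 13
2 = 2·1 + 0, so a_3 = 2

2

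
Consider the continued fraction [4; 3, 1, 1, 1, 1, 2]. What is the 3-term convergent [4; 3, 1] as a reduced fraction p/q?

17/4

Start with 1.
3 + 1/(1/1) = 3 + 1/1 = 4/1
4 + 1/(4/1) = 4 + 1/4 = 17/4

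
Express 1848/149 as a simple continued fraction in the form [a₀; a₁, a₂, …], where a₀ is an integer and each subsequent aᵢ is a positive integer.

[12; 2, 2, 14, 2]

Apply division with remainder until the remainder is 0:
⌊1848/149⌋ = 12, remainder 60
⌊149/60⌋ = 2, remainder 29
⌊60/29⌋ = 2, remainder 2
⌊29/2⌋ = 14, remainder 1
⌊2/1⌋ = 2, remainder 0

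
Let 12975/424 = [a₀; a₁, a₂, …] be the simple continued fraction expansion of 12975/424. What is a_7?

12975 = 30·424 + 255, so a_0 = 30
424 = 1·255 + 169, so a_1 = 1
255 = 1·169 + 86, so a_2 = 1
169 = 1·86 + 83, so a_3 = 1
86 = 1·83 + 3, so a_4 = 1
83 = 27·3 + 2, so a_5 = 27
3 = 1·2 + 1, so a_6 = 1
2 = 2·1 + 0, so a_7 = 2

2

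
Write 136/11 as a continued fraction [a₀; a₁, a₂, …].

136 = 12·11 + 4, so a_0 = 12
11 = 2·4 + 3, so a_1 = 2
4 = 1·3 + 1, so a_2 = 1
3 = 3·1 + 0, so a_3 = 3

[12; 2, 1, 3]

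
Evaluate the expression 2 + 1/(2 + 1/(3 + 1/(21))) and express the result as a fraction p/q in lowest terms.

a_0 = 2: 2/1
a_1 = 2: 5/2
a_2 = 3: 17/7
a_3 = 21: 362/149

362/149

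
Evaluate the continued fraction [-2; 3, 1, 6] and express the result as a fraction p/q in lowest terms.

-47/27

Use the convergent recurrence hₖ = aₖ·hₖ₋₁ + hₖ₋₂ (and likewise for the denominators kₖ):
a_0 = -2: -2/1
a_1 = 3: -5/3
a_2 = 1: -7/4
a_3 = 6: -47/27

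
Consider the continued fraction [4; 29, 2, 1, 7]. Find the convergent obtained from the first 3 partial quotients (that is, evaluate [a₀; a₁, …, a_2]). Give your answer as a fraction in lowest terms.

Build up convergents one term at a time:
a_0 = 4: 4/1
a_1 = 29: 117/29
a_2 = 2: 238/59

238/59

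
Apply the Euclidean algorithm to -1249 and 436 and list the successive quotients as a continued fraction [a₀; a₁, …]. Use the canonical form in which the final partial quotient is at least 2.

[-3; 7, 2, 1, 1, 3, 3]

⌊-1249/436⌋ = -3, remainder 59
⌊436/59⌋ = 7, remainder 23
⌊59/23⌋ = 2, remainder 13
⌊23/13⌋ = 1, remainder 10
⌊13/10⌋ = 1, remainder 3
⌊10/3⌋ = 3, remainder 1
⌊3/1⌋ = 3, remainder 0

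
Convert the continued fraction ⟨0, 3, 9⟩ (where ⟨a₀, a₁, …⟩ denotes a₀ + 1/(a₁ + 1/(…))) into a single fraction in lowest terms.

9/28

Start with 9.
3 + 1/(9/1) = 3 + 1/9 = 28/9
0 + 1/(28/9) = 0 + 9/28 = 9/28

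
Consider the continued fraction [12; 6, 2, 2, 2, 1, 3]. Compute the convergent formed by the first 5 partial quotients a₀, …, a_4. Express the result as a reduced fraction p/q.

936/77

Compute successive convergents:
a_0 = 12: 12/1
a_1 = 6: 73/6
a_2 = 2: 158/13
a_3 = 2: 389/32
a_4 = 2: 936/77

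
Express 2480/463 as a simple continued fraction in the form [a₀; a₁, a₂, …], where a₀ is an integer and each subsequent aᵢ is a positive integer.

⌊2480/463⌋ = 5, remainder 165
⌊463/165⌋ = 2, remainder 133
⌊165/133⌋ = 1, remainder 32
⌊133/32⌋ = 4, remainder 5
⌊32/5⌋ = 6, remainder 2
⌊5/2⌋ = 2, remainder 1
⌊2/1⌋ = 2, remainder 0

[5; 2, 1, 4, 6, 2, 2]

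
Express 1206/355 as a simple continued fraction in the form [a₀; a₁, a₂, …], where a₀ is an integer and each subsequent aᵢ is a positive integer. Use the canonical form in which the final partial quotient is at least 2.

1206 ÷ 355 → quotient 3, remainder 141
355 ÷ 141 → quotient 2, remainder 73
141 ÷ 73 → quotient 1, remainder 68
73 ÷ 68 → quotient 1, remainder 5
68 ÷ 5 → quotient 13, remainder 3
5 ÷ 3 → quotient 1, remainder 2
3 ÷ 2 → quotient 1, remainder 1
2 ÷ 1 → quotient 2, remainder 0

[3; 2, 1, 1, 13, 1, 1, 2]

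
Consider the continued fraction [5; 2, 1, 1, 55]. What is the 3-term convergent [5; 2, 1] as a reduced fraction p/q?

16/3

Start with 1.
2 + 1/(1/1) = 2 + 1/1 = 3/1
5 + 1/(3/1) = 5 + 1/3 = 16/3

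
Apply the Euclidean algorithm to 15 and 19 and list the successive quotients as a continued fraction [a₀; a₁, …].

⌊15/19⌋ = 0, remainder 15
⌊19/15⌋ = 1, remainder 4
⌊15/4⌋ = 3, remainder 3
⌊4/3⌋ = 1, remainder 1
⌊3/1⌋ = 3, remainder 0

[0; 1, 3, 1, 3]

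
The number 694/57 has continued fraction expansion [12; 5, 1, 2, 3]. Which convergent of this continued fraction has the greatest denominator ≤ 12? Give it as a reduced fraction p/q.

List convergents until the denominator exceeds the bound:
a_0 = 12: 12/1  (≤ bound)
a_1 = 5: 61/5  (≤ bound)
a_2 = 1: 73/6  (≤ bound)
a_3 = 2: 207/17  (> 12, stop)

73/6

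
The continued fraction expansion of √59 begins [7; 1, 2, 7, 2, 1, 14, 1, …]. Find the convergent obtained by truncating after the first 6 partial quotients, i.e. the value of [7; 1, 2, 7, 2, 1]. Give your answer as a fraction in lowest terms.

530/69

Starting at the tail and folding back:
Start with 1.
2 + 1/(1/1) = 2 + 1/1 = 3/1
7 + 1/(3/1) = 7 + 1/3 = 22/3
2 + 1/(22/3) = 2 + 3/22 = 47/22
1 + 1/(47/22) = 1 + 22/47 = 69/47
7 + 1/(69/47) = 7 + 47/69 = 530/69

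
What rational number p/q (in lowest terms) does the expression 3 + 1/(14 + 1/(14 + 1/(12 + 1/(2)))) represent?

Start with 2.
12 + 1/(2/1) = 12 + 1/2 = 25/2
14 + 1/(25/2) = 14 + 2/25 = 352/25
14 + 1/(352/25) = 14 + 25/352 = 4953/352
3 + 1/(4953/352) = 3 + 352/4953 = 15211/4953

15211/4953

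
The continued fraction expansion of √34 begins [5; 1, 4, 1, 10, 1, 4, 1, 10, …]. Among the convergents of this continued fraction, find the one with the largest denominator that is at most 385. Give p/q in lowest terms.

2035/349

a_0 = 5: 5/1  (≤ bound)
a_1 = 1: 6/1  (≤ bound)
a_2 = 4: 29/5  (≤ bound)
a_3 = 1: 35/6  (≤ bound)
a_4 = 10: 379/65  (≤ bound)
a_5 = 1: 414/71  (≤ bound)
a_6 = 4: 2035/349  (≤ bound)
a_7 = 1: 2449/420  (> 385, stop)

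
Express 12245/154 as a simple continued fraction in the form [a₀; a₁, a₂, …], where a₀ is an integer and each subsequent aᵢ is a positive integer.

⌊12245/154⌋ = 79, remainder 79
⌊154/79⌋ = 1, remainder 75
⌊79/75⌋ = 1, remainder 4
⌊75/4⌋ = 18, remainder 3
⌊4/3⌋ = 1, remainder 1
⌊3/1⌋ = 3, remainder 0

[79; 1, 1, 18, 1, 3]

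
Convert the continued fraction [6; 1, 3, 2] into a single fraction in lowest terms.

a_0 = 6: 6/1
a_1 = 1: 7/1
a_2 = 3: 27/4
a_3 = 2: 61/9

61/9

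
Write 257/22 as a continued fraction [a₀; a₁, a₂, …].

257 ÷ 22 → quotient 11, remainder 15
22 ÷ 15 → quotient 1, remainder 7
15 ÷ 7 → quotient 2, remainder 1
7 ÷ 1 → quotient 7, remainder 0

[11; 1, 2, 7]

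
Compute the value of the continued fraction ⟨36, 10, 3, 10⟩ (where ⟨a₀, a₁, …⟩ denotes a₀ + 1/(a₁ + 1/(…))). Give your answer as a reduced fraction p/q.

11551/320

Start with 10.
3 + 1/(10/1) = 3 + 1/10 = 31/10
10 + 1/(31/10) = 10 + 10/31 = 320/31
36 + 1/(320/31) = 36 + 31/320 = 11551/320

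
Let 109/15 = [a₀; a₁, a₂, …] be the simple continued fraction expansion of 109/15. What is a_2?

1

Repeatedly divide and take the remainder:
⌊109/15⌋ = 7, remainder 4
⌊15/4⌋ = 3, remainder 3
⌊4/3⌋ = 1, remainder 1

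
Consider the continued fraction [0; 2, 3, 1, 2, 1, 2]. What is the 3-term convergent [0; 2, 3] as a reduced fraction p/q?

Compute successive convergents:
a_0 = 0: 0/1
a_1 = 2: 1/2
a_2 = 3: 3/7

3/7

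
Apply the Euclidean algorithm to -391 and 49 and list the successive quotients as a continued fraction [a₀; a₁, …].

-391 = -8·49 + 1, so a_0 = -8
49 = 49·1 + 0, so a_1 = 49

[-8; 49]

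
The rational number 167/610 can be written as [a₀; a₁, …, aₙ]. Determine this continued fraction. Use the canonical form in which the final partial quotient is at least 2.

[0; 3, 1, 1, 1, 7, 3, 2]

⌊167/610⌋ = 0, remainder 167
⌊610/167⌋ = 3, remainder 109
⌊167/109⌋ = 1, remainder 58
⌊109/58⌋ = 1, remainder 51
⌊58/51⌋ = 1, remainder 7
⌊51/7⌋ = 7, remainder 2
⌊7/2⌋ = 3, remainder 1
⌊2/1⌋ = 2, remainder 0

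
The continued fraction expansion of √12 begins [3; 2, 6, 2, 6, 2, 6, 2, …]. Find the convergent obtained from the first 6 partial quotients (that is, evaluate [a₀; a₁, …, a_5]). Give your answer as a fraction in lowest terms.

Compute successive convergents:
a_0 = 3: 3/1
a_1 = 2: 7/2
a_2 = 6: 45/13
a_3 = 2: 97/28
a_4 = 6: 627/181
a_5 = 2: 1351/390

1351/390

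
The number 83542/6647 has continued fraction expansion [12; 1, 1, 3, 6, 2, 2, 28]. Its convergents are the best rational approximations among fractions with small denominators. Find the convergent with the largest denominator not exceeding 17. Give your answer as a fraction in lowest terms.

a_0 = 12: 12/1  (≤ bound)
a_1 = 1: 13/1  (≤ bound)
a_2 = 1: 25/2  (≤ bound)
a_3 = 3: 88/7  (≤ bound)
a_4 = 6: 553/44  (> 17, stop)

88/7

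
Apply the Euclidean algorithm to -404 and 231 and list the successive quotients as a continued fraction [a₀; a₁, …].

Repeatedly divide and take the remainder:
⌊-404/231⌋ = -2, remainder 58
⌊231/58⌋ = 3, remainder 57
⌊58/57⌋ = 1, remainder 1
⌊57/1⌋ = 57, remainder 0

[-2; 3, 1, 57]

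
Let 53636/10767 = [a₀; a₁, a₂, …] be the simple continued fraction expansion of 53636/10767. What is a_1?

1

53636 = 4·10767 + 10568, so a_0 = 4
10767 = 1·10568 + 199, so a_1 = 1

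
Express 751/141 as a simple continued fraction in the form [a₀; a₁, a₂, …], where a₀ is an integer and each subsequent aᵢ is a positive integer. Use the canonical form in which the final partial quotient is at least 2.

[5; 3, 15, 3]

Apply division with remainder until the remainder is 0:
⌊751/141⌋ = 5, remainder 46
⌊141/46⌋ = 3, remainder 3
⌊46/3⌋ = 15, remainder 1
⌊3/1⌋ = 3, remainder 0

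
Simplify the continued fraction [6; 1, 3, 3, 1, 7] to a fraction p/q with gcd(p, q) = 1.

Work from the innermost term outward:
Start with 7.
1 + 1/(7/1) = 1 + 1/7 = 8/7
3 + 1/(8/7) = 3 + 7/8 = 31/8
3 + 1/(31/8) = 3 + 8/31 = 101/31
1 + 1/(101/31) = 1 + 31/101 = 132/101
6 + 1/(132/101) = 6 + 101/132 = 893/132

893/132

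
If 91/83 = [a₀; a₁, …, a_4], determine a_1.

Apply division with remainder until the remainder is 0:
⌊91/83⌋ = 1, remainder 8
⌊83/8⌋ = 10, remainder 3

10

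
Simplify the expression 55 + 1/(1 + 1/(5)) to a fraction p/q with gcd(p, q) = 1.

Start with 5.
1 + 1/(5/1) = 1 + 1/5 = 6/5
55 + 1/(6/5) = 55 + 5/6 = 335/6

335/6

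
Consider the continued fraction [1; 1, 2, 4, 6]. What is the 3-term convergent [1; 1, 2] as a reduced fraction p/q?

Start with 2.
1 + 1/(2/1) = 1 + 1/2 = 3/2
1 + 1/(3/2) = 1 + 2/3 = 5/3

5/3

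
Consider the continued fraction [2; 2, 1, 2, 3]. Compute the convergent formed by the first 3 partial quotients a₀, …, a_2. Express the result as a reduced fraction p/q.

Start with 1.
2 + 1/(1/1) = 2 + 1/1 = 3/1
2 + 1/(3/1) = 2 + 1/3 = 7/3

7/3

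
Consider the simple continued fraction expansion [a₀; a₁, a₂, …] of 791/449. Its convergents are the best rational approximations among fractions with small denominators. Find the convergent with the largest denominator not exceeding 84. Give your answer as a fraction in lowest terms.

37/21

a_0 = 1: 1/1  (≤ bound)
a_1 = 1: 2/1  (≤ bound)
a_2 = 3: 7/4  (≤ bound)
a_3 = 5: 37/21  (≤ bound)
a_4 = 10: 377/214  (> 84, stop)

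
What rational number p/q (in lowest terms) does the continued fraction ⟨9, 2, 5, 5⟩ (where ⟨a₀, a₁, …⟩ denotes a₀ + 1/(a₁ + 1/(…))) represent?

539/57

Start with 5.
5 + 1/(5/1) = 5 + 1/5 = 26/5
2 + 1/(26/5) = 2 + 5/26 = 57/26
9 + 1/(57/26) = 9 + 26/57 = 539/57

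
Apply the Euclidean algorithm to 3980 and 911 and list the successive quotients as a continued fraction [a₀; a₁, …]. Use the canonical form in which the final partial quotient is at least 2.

[4; 2, 1, 2, 2, 6, 2, 3]

3980 ÷ 911 → quotient 4, remainder 336
911 ÷ 336 → quotient 2, remainder 239
336 ÷ 239 → quotient 1, remainder 97
239 ÷ 97 → quotient 2, remainder 45
97 ÷ 45 → quotient 2, remainder 7
45 ÷ 7 → quotient 6, remainder 3
7 ÷ 3 → quotient 2, remainder 1
3 ÷ 1 → quotient 3, remainder 0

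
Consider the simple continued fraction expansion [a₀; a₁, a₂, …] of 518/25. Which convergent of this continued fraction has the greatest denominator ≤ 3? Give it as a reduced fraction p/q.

62/3

a_0 = 20: 20/1  (≤ bound)
a_1 = 1: 21/1  (≤ bound)
a_2 = 2: 62/3  (≤ bound)
a_3 = 1: 83/4  (> 3, stop)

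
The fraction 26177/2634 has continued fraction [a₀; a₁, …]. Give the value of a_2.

26177 ÷ 2634 → quotient 9, remainder 2471
2634 ÷ 2471 → quotient 1, remainder 163
2471 ÷ 163 → quotient 15, remainder 26

15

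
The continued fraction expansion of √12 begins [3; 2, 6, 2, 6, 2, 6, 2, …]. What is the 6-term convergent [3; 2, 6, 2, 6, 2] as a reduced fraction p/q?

1351/390

a_0 = 3: 3/1
a_1 = 2: 7/2
a_2 = 6: 45/13
a_3 = 2: 97/28
a_4 = 6: 627/181
a_5 = 2: 1351/390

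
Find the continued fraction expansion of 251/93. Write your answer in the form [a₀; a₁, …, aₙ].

251 ÷ 93 → quotient 2, remainder 65
93 ÷ 65 → quotient 1, remainder 28
65 ÷ 28 → quotient 2, remainder 9
28 ÷ 9 → quotient 3, remainder 1
9 ÷ 1 → quotient 9, remainder 0

[2; 1, 2, 3, 9]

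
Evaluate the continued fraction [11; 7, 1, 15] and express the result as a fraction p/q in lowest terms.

1413/127

Start with 15.
1 + 1/(15/1) = 1 + 1/15 = 16/15
7 + 1/(16/15) = 7 + 15/16 = 127/16
11 + 1/(127/16) = 11 + 16/127 = 1413/127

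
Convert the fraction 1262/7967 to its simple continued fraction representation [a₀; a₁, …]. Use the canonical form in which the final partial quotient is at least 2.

[0; 6, 3, 5, 7, 1, 2, 3]

1262 = 0·7967 + 1262, so a_0 = 0
7967 = 6·1262 + 395, so a_1 = 6
1262 = 3·395 + 77, so a_2 = 3
395 = 5·77 + 10, so a_3 = 5
77 = 7·10 + 7, so a_4 = 7
10 = 1·7 + 3, so a_5 = 1
7 = 2·3 + 1, so a_6 = 2
3 = 3·1 + 0, so a_7 = 3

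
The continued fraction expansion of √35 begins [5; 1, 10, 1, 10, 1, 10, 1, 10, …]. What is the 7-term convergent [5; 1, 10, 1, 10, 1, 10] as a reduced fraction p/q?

9235/1561

Build up convergents one term at a time:
a_0 = 5: 5/1
a_1 = 1: 6/1
a_2 = 10: 65/11
a_3 = 1: 71/12
a_4 = 10: 775/131
a_5 = 1: 846/143
a_6 = 10: 9235/1561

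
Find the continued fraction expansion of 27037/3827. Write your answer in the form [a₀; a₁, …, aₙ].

27037 ÷ 3827 → quotient 7, remainder 248
3827 ÷ 248 → quotient 15, remainder 107
248 ÷ 107 → quotient 2, remainder 34
107 ÷ 34 → quotient 3, remainder 5
34 ÷ 5 → quotient 6, remainder 4
5 ÷ 4 → quotient 1, remainder 1
4 ÷ 1 → quotient 4, remainder 0

[7; 15, 2, 3, 6, 1, 4]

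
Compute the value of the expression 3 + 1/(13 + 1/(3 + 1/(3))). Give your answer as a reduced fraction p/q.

a_0 = 3: 3/1
a_1 = 13: 40/13
a_2 = 3: 123/40
a_3 = 3: 409/133

409/133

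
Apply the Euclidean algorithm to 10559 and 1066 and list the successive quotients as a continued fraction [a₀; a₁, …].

⌊10559/1066⌋ = 9, remainder 965
⌊1066/965⌋ = 1, remainder 101
⌊965/101⌋ = 9, remainder 56
⌊101/56⌋ = 1, remainder 45
⌊56/45⌋ = 1, remainder 11
⌊45/11⌋ = 4, remainder 1
⌊11/1⌋ = 11, remainder 0

[9; 1, 9, 1, 1, 4, 11]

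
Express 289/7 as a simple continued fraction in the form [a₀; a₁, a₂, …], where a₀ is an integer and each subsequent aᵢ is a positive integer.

[41; 3, 2]

289 = 41·7 + 2, so a_0 = 41
7 = 3·2 + 1, so a_1 = 3
2 = 2·1 + 0, so a_2 = 2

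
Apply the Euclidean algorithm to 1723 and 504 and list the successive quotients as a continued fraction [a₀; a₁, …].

[3; 2, 2, 1, 1, 2, 1, 11]

Apply division with remainder until the remainder is 0:
1723 ÷ 504 → quotient 3, remainder 211
504 ÷ 211 → quotient 2, remainder 82
211 ÷ 82 → quotient 2, remainder 47
82 ÷ 47 → quotient 1, remainder 35
47 ÷ 35 → quotient 1, remainder 12
35 ÷ 12 → quotient 2, remainder 11
12 ÷ 11 → quotient 1, remainder 1
11 ÷ 1 → quotient 11, remainder 0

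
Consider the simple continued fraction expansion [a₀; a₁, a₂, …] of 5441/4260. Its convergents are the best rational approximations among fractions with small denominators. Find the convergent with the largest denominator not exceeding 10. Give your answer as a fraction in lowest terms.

a_0 = 1: 1/1  (≤ bound)
a_1 = 3: 4/3  (≤ bound)
a_2 = 1: 5/4  (≤ bound)
a_3 = 1: 9/7  (≤ bound)
a_4 = 1: 14/11  (> 10, stop)

9/7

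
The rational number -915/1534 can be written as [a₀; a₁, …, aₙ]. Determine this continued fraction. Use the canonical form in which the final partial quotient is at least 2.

[-1; 2, 2, 10, 1, 26]

-915 = -1·1534 + 619, so a_0 = -1
1534 = 2·619 + 296, so a_1 = 2
619 = 2·296 + 27, so a_2 = 2
296 = 10·27 + 26, so a_3 = 10
27 = 1·26 + 1, so a_4 = 1
26 = 26·1 + 0, so a_5 = 26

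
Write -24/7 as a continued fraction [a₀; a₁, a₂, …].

[-4; 1, 1, 3]

-24 ÷ 7 → quotient -4, remainder 4
7 ÷ 4 → quotient 1, remainder 3
4 ÷ 3 → quotient 1, remainder 1
3 ÷ 1 → quotient 3, remainder 0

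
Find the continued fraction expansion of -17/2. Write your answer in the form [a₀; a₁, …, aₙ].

[-9; 2]

-17 = -9·2 + 1, so a_0 = -9
2 = 2·1 + 0, so a_1 = 2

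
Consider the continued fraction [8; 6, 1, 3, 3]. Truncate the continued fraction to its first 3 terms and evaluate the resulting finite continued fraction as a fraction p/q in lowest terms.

a_0 = 8: 8/1
a_1 = 6: 49/6
a_2 = 1: 57/7

57/7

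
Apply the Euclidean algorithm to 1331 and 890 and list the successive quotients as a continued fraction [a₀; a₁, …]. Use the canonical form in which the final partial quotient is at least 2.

⌊1331/890⌋ = 1, remainder 441
⌊890/441⌋ = 2, remainder 8
⌊441/8⌋ = 55, remainder 1
⌊8/1⌋ = 8, remainder 0

[1; 2, 55, 8]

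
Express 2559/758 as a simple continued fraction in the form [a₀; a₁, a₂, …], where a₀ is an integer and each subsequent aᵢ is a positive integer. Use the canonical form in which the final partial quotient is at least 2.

2559 = 3·758 + 285, so a_0 = 3
758 = 2·285 + 188, so a_1 = 2
285 = 1·188 + 97, so a_2 = 1
188 = 1·97 + 91, so a_3 = 1
97 = 1·91 + 6, so a_4 = 1
91 = 15·6 + 1, so a_5 = 15
6 = 6·1 + 0, so a_6 = 6

[3; 2, 1, 1, 1, 15, 6]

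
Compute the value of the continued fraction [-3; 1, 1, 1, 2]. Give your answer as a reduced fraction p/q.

-19/8

Start with 2.
1 + 1/(2/1) = 1 + 1/2 = 3/2
1 + 1/(3/2) = 1 + 2/3 = 5/3
1 + 1/(5/3) = 1 + 3/5 = 8/5
-3 + 1/(8/5) = -3 + 5/8 = -19/8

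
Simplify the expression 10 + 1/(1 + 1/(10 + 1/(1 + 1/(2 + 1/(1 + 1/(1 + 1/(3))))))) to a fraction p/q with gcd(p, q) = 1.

3198/293

Use the convergent recurrence hₖ = aₖ·hₖ₋₁ + hₖ₋₂ (and likewise for the denominators kₖ):
a_0 = 10: 10/1
a_1 = 1: 11/1
a_2 = 10: 120/11
a_3 = 1: 131/12
a_4 = 2: 382/35
a_5 = 1: 513/47
a_6 = 1: 895/82
a_7 = 3: 3198/293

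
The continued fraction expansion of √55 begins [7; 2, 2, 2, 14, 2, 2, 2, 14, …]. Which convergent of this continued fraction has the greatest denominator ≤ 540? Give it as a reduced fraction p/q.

2655/358

List convergents until the denominator exceeds the bound:
a_0 = 7: 7/1  (≤ bound)
a_1 = 2: 15/2  (≤ bound)
a_2 = 2: 37/5  (≤ bound)
a_3 = 2: 89/12  (≤ bound)
a_4 = 14: 1283/173  (≤ bound)
a_5 = 2: 2655/358  (≤ bound)
a_6 = 2: 6593/889  (> 540, stop)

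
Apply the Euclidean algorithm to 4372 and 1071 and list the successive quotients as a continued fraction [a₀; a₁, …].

[4; 12, 5, 1, 6, 2]

4372 = 4·1071 + 88, so a_0 = 4
1071 = 12·88 + 15, so a_1 = 12
88 = 5·15 + 13, so a_2 = 5
15 = 1·13 + 2, so a_3 = 1
13 = 6·2 + 1, so a_4 = 6
2 = 2·1 + 0, so a_5 = 2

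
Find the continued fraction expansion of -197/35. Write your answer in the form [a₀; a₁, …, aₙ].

Run the Euclidean algorithm, recording each quotient:
⌊-197/35⌋ = -6, remainder 13
⌊35/13⌋ = 2, remainder 9
⌊13/9⌋ = 1, remainder 4
⌊9/4⌋ = 2, remainder 1
⌊4/1⌋ = 4, remainder 0

[-6; 2, 1, 2, 4]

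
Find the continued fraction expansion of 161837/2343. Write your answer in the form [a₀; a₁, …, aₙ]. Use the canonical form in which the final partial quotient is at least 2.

[69; 13, 1, 3, 1, 1, 2, 7]

Apply division with remainder until the remainder is 0:
⌊161837/2343⌋ = 69, remainder 170
⌊2343/170⌋ = 13, remainder 133
⌊170/133⌋ = 1, remainder 37
⌊133/37⌋ = 3, remainder 22
⌊37/22⌋ = 1, remainder 15
⌊22/15⌋ = 1, remainder 7
⌊15/7⌋ = 2, remainder 1
⌊7/1⌋ = 7, remainder 0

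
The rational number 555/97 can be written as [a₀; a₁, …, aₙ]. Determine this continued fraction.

Run the Euclidean algorithm, recording each quotient:
555 = 5·97 + 70, so a_0 = 5
97 = 1·70 + 27, so a_1 = 1
70 = 2·27 + 16, so a_2 = 2
27 = 1·16 + 11, so a_3 = 1
16 = 1·11 + 5, so a_4 = 1
11 = 2·5 + 1, so a_5 = 2
5 = 5·1 + 0, so a_6 = 5

[5; 1, 2, 1, 1, 2, 5]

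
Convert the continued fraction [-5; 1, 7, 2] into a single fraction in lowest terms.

Start with 2.
7 + 1/(2/1) = 7 + 1/2 = 15/2
1 + 1/(15/2) = 1 + 2/15 = 17/15
-5 + 1/(17/15) = -5 + 15/17 = -70/17

-70/17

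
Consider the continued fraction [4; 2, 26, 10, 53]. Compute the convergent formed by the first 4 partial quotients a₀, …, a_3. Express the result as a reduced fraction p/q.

2389/532

Build up convergents one term at a time:
a_0 = 4: 4/1
a_1 = 2: 9/2
a_2 = 26: 238/53
a_3 = 10: 2389/532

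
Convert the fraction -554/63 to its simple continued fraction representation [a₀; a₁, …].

[-9; 4, 1, 5, 2]

-554 = -9·63 + 13, so a_0 = -9
63 = 4·13 + 11, so a_1 = 4
13 = 1·11 + 2, so a_2 = 1
11 = 5·2 + 1, so a_3 = 5
2 = 2·1 + 0, so a_4 = 2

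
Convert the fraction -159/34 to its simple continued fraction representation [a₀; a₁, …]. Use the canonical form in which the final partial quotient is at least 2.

-159 = -5·34 + 11, so a_0 = -5
34 = 3·11 + 1, so a_1 = 3
11 = 11·1 + 0, so a_2 = 11

[-5; 3, 11]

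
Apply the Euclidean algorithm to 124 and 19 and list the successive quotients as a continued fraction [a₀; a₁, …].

[6; 1, 1, 9]

Repeatedly divide and take the remainder:
⌊124/19⌋ = 6, remainder 10
⌊19/10⌋ = 1, remainder 9
⌊10/9⌋ = 1, remainder 1
⌊9/1⌋ = 9, remainder 0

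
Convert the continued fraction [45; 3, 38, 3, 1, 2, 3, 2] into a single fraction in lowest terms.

Use the convergent recurrence hₖ = aₖ·hₖ₋₁ + hₖ₋₂ (and likewise for the denominators kₖ):
a_0 = 45: 45/1
a_1 = 3: 136/3
a_2 = 38: 5213/115
a_3 = 3: 15775/348
a_4 = 1: 20988/463
a_5 = 2: 57751/1274
a_6 = 3: 194241/4285
a_7 = 2: 446233/9844

446233/9844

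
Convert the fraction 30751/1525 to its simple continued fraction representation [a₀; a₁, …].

30751 ÷ 1525 → quotient 20, remainder 251
1525 ÷ 251 → quotient 6, remainder 19
251 ÷ 19 → quotient 13, remainder 4
19 ÷ 4 → quotient 4, remainder 3
4 ÷ 3 → quotient 1, remainder 1
3 ÷ 1 → quotient 3, remainder 0

[20; 6, 13, 4, 1, 3]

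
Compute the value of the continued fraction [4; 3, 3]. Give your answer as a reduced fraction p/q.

43/10

Work from the innermost term outward:
Start with 3.
3 + 1/(3/1) = 3 + 1/3 = 10/3
4 + 1/(10/3) = 4 + 3/10 = 43/10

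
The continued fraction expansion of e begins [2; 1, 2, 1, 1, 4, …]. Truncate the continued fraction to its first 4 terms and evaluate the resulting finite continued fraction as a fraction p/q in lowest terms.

Start with 1.
2 + 1/(1/1) = 2 + 1/1 = 3/1
1 + 1/(3/1) = 1 + 1/3 = 4/3
2 + 1/(4/3) = 2 + 3/4 = 11/4

11/4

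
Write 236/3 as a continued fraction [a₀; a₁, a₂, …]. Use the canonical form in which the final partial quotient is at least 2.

⌊236/3⌋ = 78, remainder 2
⌊3/2⌋ = 1, remainder 1
⌊2/1⌋ = 2, remainder 0

[78; 1, 2]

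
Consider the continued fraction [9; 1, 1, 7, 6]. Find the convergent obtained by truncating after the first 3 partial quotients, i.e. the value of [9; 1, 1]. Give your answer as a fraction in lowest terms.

Compute successive convergents:
a_0 = 9: 9/1
a_1 = 1: 10/1
a_2 = 1: 19/2

19/2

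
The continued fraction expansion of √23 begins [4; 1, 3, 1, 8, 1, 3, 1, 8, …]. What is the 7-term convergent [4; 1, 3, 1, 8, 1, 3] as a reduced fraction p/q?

916/191

Collapse the nested fraction from the inside out:
Start with 3.
1 + 1/(3/1) = 1 + 1/3 = 4/3
8 + 1/(4/3) = 8 + 3/4 = 35/4
1 + 1/(35/4) = 1 + 4/35 = 39/35
3 + 1/(39/35) = 3 + 35/39 = 152/39
1 + 1/(152/39) = 1 + 39/152 = 191/152
4 + 1/(191/152) = 4 + 152/191 = 916/191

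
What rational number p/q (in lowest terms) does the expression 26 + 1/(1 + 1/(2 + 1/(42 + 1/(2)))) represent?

6854/257

Compute successive convergents:
a_0 = 26: 26/1
a_1 = 1: 27/1
a_2 = 2: 80/3
a_3 = 42: 3387/127
a_4 = 2: 6854/257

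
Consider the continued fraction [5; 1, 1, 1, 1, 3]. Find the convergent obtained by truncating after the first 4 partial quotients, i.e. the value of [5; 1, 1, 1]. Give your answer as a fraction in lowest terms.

17/3

Work from the innermost term outward:
Start with 1.
1 + 1/(1/1) = 1 + 1/1 = 2/1
1 + 1/(2/1) = 1 + 1/2 = 3/2
5 + 1/(3/2) = 5 + 2/3 = 17/3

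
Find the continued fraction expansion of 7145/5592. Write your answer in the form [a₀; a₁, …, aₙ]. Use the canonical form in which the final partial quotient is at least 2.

[1; 3, 1, 1, 1, 1, 51, 6]

7145 = 1·5592 + 1553, so a_0 = 1
5592 = 3·1553 + 933, so a_1 = 3
1553 = 1·933 + 620, so a_2 = 1
933 = 1·620 + 313, so a_3 = 1
620 = 1·313 + 307, so a_4 = 1
313 = 1·307 + 6, so a_5 = 1
307 = 51·6 + 1, so a_6 = 51
6 = 6·1 + 0, so a_7 = 6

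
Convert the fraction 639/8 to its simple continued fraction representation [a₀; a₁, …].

Repeatedly divide and take the remainder:
639 ÷ 8 → quotient 79, remainder 7
8 ÷ 7 → quotient 1, remainder 1
7 ÷ 1 → quotient 7, remainder 0

[79; 1, 7]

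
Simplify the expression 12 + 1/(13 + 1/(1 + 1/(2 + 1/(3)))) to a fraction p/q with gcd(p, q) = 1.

Work from the innermost term outward:
Start with 3.
2 + 1/(3/1) = 2 + 1/3 = 7/3
1 + 1/(7/3) = 1 + 3/7 = 10/7
13 + 1/(10/7) = 13 + 7/10 = 137/10
12 + 1/(137/10) = 12 + 10/137 = 1654/137

1654/137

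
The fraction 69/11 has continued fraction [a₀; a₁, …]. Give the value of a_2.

69 = 6·11 + 3, so a_0 = 6
11 = 3·3 + 2, so a_1 = 3
3 = 1·2 + 1, so a_2 = 1

1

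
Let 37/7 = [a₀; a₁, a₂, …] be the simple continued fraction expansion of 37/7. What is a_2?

2

Run the Euclidean algorithm, recording each quotient:
⌊37/7⌋ = 5, remainder 2
⌊7/2⌋ = 3, remainder 1
⌊2/1⌋ = 2, remainder 0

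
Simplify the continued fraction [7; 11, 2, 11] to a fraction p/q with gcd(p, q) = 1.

1871/264

Start with 11.
2 + 1/(11/1) = 2 + 1/11 = 23/11
11 + 1/(23/11) = 11 + 11/23 = 264/23
7 + 1/(264/23) = 7 + 23/264 = 1871/264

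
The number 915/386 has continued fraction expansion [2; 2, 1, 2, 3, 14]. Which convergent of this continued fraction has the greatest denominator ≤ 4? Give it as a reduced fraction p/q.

7/3

a_0 = 2: 2/1  (≤ bound)
a_1 = 2: 5/2  (≤ bound)
a_2 = 1: 7/3  (≤ bound)
a_3 = 2: 19/8  (> 4, stop)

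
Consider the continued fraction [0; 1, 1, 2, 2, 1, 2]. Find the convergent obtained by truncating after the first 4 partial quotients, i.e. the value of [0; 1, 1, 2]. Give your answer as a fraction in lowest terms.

3/5

Starting at the tail and folding back:
Start with 2.
1 + 1/(2/1) = 1 + 1/2 = 3/2
1 + 1/(3/2) = 1 + 2/3 = 5/3
0 + 1/(5/3) = 0 + 3/5 = 3/5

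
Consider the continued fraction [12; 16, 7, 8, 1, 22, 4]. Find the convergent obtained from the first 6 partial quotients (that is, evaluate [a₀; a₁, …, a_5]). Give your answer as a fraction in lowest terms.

Starting at the tail and folding back:
Start with 22.
1 + 1/(22/1) = 1 + 1/22 = 23/22
8 + 1/(23/22) = 8 + 22/23 = 206/23
7 + 1/(206/23) = 7 + 23/206 = 1465/206
16 + 1/(1465/206) = 16 + 206/1465 = 23646/1465
12 + 1/(23646/1465) = 12 + 1465/23646 = 285217/23646

285217/23646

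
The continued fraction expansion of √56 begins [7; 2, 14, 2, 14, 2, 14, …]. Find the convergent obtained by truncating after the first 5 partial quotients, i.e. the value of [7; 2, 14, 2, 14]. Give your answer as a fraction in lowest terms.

Start with 14.
2 + 1/(14/1) = 2 + 1/14 = 29/14
14 + 1/(29/14) = 14 + 14/29 = 420/29
2 + 1/(420/29) = 2 + 29/420 = 869/420
7 + 1/(869/420) = 7 + 420/869 = 6503/869

6503/869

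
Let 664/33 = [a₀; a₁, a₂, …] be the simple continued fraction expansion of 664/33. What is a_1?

664 ÷ 33 → quotient 20, remainder 4
33 ÷ 4 → quotient 8, remainder 1

8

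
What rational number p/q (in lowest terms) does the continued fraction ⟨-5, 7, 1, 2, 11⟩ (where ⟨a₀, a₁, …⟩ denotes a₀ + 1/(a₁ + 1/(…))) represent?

a_0 = -5: -5/1
a_1 = 7: -34/7
a_2 = 1: -39/8
a_3 = 2: -112/23
a_4 = 11: -1271/261

-1271/261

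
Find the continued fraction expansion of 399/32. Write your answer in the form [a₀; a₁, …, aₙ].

Repeatedly divide and take the remainder:
399 ÷ 32 → quotient 12, remainder 15
32 ÷ 15 → quotient 2, remainder 2
15 ÷ 2 → quotient 7, remainder 1
2 ÷ 1 → quotient 2, remainder 0

[12; 2, 7, 2]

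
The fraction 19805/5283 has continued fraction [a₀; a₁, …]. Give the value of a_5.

12

19805 = 3·5283 + 3956, so a_0 = 3
5283 = 1·3956 + 1327, so a_1 = 1
3956 = 2·1327 + 1302, so a_2 = 2
1327 = 1·1302 + 25, so a_3 = 1
1302 = 52·25 + 2, so a_4 = 52
25 = 12·2 + 1, so a_5 = 12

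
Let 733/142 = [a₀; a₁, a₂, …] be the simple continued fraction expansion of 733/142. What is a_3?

1

Apply division with remainder until the remainder is 0:
⌊733/142⌋ = 5, remainder 23
⌊142/23⌋ = 6, remainder 4
⌊23/4⌋ = 5, remainder 3
⌊4/3⌋ = 1, remainder 1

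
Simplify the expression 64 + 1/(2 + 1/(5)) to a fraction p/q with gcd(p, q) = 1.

a_0 = 64: 64/1
a_1 = 2: 129/2
a_2 = 5: 709/11

709/11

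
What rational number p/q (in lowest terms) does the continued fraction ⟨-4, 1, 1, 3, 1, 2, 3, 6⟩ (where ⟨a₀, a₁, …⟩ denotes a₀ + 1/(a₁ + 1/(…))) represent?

Use the convergent recurrence hₖ = aₖ·hₖ₋₁ + hₖ₋₂ (and likewise for the denominators kₖ):
a_0 = -4: -4/1
a_1 = 1: -3/1
a_2 = 1: -7/2
a_3 = 3: -24/7
a_4 = 1: -31/9
a_5 = 2: -86/25
a_6 = 3: -289/84
a_7 = 6: -1820/529

-1820/529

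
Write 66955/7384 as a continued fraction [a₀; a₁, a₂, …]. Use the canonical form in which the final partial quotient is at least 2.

Repeatedly divide and take the remainder:
66955 ÷ 7384 → quotient 9, remainder 499
7384 ÷ 499 → quotient 14, remainder 398
499 ÷ 398 → quotient 1, remainder 101
398 ÷ 101 → quotient 3, remainder 95
101 ÷ 95 → quotient 1, remainder 6
95 ÷ 6 → quotient 15, remainder 5
6 ÷ 5 → quotient 1, remainder 1
5 ÷ 1 → quotient 5, remainder 0

[9; 14, 1, 3, 1, 15, 1, 5]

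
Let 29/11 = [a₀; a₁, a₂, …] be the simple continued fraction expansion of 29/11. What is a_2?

1

29 = 2·11 + 7, so a_0 = 2
11 = 1·7 + 4, so a_1 = 1
7 = 1·4 + 3, so a_2 = 1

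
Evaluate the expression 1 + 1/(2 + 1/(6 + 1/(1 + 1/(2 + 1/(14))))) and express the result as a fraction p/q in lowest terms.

a_0 = 1: 1/1
a_1 = 2: 3/2
a_2 = 6: 19/13
a_3 = 1: 22/15
a_4 = 2: 63/43
a_5 = 14: 904/617

904/617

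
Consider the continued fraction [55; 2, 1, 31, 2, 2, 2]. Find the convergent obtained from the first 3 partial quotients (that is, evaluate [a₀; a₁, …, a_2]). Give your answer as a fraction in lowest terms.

166/3

Collapse the nested fraction from the inside out:
Start with 1.
2 + 1/(1/1) = 2 + 1/1 = 3/1
55 + 1/(3/1) = 55 + 1/3 = 166/3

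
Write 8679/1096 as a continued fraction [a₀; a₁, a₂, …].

8679 = 7·1096 + 1007, so a_0 = 7
1096 = 1·1007 + 89, so a_1 = 1
1007 = 11·89 + 28, so a_2 = 11
89 = 3·28 + 5, so a_3 = 3
28 = 5·5 + 3, so a_4 = 5
5 = 1·3 + 2, so a_5 = 1
3 = 1·2 + 1, so a_6 = 1
2 = 2·1 + 0, so a_7 = 2

[7; 1, 11, 3, 5, 1, 1, 2]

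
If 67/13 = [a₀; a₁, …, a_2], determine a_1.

6

67 = 5·13 + 2, so a_0 = 5
13 = 6·2 + 1, so a_1 = 6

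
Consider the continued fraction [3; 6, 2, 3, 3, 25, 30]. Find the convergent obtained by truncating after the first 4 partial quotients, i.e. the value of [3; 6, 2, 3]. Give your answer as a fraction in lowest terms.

142/45

a_0 = 3: 3/1
a_1 = 6: 19/6
a_2 = 2: 41/13
a_3 = 3: 142/45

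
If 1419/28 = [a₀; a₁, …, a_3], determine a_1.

1419 ÷ 28 → quotient 50, remainder 19
28 ÷ 19 → quotient 1, remainder 9

1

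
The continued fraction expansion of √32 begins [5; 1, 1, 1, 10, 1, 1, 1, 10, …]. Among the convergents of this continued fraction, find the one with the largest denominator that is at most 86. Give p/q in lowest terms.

379/67

List convergents until the denominator exceeds the bound:
a_0 = 5: 5/1  (≤ bound)
a_1 = 1: 6/1  (≤ bound)
a_2 = 1: 11/2  (≤ bound)
a_3 = 1: 17/3  (≤ bound)
a_4 = 10: 181/32  (≤ bound)
a_5 = 1: 198/35  (≤ bound)
a_6 = 1: 379/67  (≤ bound)
a_7 = 1: 577/102  (> 86, stop)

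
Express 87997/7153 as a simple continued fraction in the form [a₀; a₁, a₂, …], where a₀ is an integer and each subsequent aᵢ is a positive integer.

87997 = 12·7153 + 2161, so a_0 = 12
7153 = 3·2161 + 670, so a_1 = 3
2161 = 3·670 + 151, so a_2 = 3
670 = 4·151 + 66, so a_3 = 4
151 = 2·66 + 19, so a_4 = 2
66 = 3·19 + 9, so a_5 = 3
19 = 2·9 + 1, so a_6 = 2
9 = 9·1 + 0, so a_7 = 9

[12; 3, 3, 4, 2, 3, 2, 9]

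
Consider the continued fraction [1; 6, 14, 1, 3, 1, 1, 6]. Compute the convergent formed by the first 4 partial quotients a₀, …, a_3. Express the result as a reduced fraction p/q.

Start with 1.
14 + 1/(1/1) = 14 + 1/1 = 15/1
6 + 1/(15/1) = 6 + 1/15 = 91/15
1 + 1/(91/15) = 1 + 15/91 = 106/91

106/91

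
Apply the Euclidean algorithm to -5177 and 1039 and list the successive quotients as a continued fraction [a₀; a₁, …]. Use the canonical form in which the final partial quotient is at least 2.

[-5; 57, 1, 2, 1, 1, 2]

-5177 = -5·1039 + 18, so a_0 = -5
1039 = 57·18 + 13, so a_1 = 57
18 = 1·13 + 5, so a_2 = 1
13 = 2·5 + 3, so a_3 = 2
5 = 1·3 + 2, so a_4 = 1
3 = 1·2 + 1, so a_5 = 1
2 = 2·1 + 0, so a_6 = 2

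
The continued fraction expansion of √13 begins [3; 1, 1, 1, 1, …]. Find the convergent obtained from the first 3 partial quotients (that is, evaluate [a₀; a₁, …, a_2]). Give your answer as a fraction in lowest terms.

a_0 = 3: 3/1
a_1 = 1: 4/1
a_2 = 1: 7/2

7/2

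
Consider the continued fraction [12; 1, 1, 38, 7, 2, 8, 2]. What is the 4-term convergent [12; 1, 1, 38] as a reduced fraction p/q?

Start with 38.
1 + 1/(38/1) = 1 + 1/38 = 39/38
1 + 1/(39/38) = 1 + 38/39 = 77/39
12 + 1/(77/39) = 12 + 39/77 = 963/77

963/77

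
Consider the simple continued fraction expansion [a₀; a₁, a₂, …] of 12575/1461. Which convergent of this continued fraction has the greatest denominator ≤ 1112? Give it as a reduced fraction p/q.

241/28

a_0 = 8: 8/1  (≤ bound)
a_1 = 1: 9/1  (≤ bound)
a_2 = 1: 17/2  (≤ bound)
a_3 = 1: 26/3  (≤ bound)
a_4 = 1: 43/5  (≤ bound)
a_5 = 5: 241/28  (≤ bound)
a_6 = 52: 12575/1461  (> 1112, stop)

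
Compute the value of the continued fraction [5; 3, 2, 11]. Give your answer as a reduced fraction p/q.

Compute successive convergents:
a_0 = 5: 5/1
a_1 = 3: 16/3
a_2 = 2: 37/7
a_3 = 11: 423/80

423/80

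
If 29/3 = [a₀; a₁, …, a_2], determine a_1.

1

Run the Euclidean algorithm, recording each quotient:
29 = 9·3 + 2, so a_0 = 9
3 = 1·2 + 1, so a_1 = 1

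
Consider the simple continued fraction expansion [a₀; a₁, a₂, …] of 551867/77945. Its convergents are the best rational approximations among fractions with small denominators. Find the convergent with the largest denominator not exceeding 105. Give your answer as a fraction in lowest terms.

a_0 = 7: 7/1  (≤ bound)
a_1 = 12: 85/12  (≤ bound)
a_2 = 2: 177/25  (≤ bound)
a_3 = 7: 1324/187  (> 105, stop)

177/25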